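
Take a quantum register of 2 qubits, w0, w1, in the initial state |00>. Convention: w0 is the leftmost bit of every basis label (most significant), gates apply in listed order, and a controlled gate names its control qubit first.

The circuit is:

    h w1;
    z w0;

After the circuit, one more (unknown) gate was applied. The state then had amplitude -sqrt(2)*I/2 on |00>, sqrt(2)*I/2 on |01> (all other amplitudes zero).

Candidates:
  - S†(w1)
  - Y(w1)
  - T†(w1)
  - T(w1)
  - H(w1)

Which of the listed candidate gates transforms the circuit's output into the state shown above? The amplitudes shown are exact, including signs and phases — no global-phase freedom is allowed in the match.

The unique candidate consistent with the amplitudes is Y(w1).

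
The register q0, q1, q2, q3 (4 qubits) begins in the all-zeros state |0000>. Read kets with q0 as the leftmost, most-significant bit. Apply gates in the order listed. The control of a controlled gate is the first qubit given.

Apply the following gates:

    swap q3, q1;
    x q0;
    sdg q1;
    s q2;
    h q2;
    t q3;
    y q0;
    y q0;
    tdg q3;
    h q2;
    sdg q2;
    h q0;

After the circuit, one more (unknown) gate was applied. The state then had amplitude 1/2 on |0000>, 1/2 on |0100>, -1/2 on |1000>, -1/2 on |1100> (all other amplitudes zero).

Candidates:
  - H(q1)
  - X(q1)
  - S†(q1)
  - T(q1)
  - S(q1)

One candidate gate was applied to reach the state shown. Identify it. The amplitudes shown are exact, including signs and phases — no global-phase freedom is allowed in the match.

It was H(q1) that produced the state shown. Key observation: steps 4-11 multiply out to the identity, so the circuit reduces to the remaining gates.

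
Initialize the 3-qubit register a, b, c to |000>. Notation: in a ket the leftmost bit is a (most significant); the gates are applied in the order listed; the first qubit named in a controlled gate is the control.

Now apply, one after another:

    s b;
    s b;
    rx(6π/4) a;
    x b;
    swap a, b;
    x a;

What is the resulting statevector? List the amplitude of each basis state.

After the circuit, the state carries amplitude -sqrt(2)/2 on |000>, -sqrt(2)*I/2 on |010>, and 0 on every other basis state.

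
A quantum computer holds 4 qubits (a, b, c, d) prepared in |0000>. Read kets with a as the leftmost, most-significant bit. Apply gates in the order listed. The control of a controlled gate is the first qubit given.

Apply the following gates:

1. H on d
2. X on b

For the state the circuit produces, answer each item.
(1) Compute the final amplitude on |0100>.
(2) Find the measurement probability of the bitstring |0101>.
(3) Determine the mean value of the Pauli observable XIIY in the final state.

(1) |0100> carries amplitude sqrt(2)/2 in the final state.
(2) Outcome |0101> occurs with probability 1/2.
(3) The observable XIIY averages to 0.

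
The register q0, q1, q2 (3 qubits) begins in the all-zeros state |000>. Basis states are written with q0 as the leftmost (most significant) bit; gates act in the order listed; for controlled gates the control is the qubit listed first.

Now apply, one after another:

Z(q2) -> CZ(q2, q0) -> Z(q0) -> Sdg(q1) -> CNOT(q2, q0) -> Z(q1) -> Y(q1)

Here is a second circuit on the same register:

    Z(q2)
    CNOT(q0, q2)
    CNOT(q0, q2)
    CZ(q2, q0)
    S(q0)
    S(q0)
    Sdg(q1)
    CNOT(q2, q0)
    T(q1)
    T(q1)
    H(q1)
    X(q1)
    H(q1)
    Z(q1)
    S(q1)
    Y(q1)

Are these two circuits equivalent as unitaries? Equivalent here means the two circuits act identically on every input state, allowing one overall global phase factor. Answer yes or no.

Yes, they are equivalent — the unitaries differ by at most a global phase.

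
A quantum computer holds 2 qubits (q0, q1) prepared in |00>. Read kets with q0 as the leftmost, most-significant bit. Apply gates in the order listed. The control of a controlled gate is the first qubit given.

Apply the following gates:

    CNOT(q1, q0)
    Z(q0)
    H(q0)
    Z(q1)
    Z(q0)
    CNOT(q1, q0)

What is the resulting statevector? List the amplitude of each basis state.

The resulting statevector has amplitude sqrt(2)/2 on |00>, 0 on |01>, -sqrt(2)/2 on |10>, 0 on |11>.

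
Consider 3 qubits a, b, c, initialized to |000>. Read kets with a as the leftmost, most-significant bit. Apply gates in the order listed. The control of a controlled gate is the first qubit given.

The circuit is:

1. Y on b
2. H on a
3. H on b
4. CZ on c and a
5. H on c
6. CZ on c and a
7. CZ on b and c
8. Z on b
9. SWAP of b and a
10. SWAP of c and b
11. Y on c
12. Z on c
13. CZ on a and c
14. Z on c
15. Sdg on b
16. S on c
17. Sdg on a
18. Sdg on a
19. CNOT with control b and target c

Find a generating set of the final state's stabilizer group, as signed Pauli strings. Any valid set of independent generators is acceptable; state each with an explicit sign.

The stabilizer group can be generated by -XIZ, -IXI, -ZIY, among other valid generating sets.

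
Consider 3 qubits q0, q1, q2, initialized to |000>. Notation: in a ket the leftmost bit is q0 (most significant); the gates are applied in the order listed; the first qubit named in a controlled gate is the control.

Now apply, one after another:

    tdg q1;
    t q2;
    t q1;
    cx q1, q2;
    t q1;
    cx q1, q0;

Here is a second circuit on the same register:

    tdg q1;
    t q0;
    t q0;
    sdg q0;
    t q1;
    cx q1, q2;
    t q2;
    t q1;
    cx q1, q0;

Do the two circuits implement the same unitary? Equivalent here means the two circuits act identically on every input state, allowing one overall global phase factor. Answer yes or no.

No: there is an input state on which the two circuits produce genuinely different outputs (not merely differing by a phase).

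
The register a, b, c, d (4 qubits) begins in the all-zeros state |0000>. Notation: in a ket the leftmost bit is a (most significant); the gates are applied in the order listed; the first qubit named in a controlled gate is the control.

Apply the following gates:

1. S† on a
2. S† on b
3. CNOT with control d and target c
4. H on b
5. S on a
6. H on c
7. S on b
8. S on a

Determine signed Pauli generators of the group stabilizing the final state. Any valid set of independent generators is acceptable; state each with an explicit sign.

The final state is stabilized by the group generated by +IYII, +IIXI, +ZIII, +IIIZ; other independent generating sets are equally valid.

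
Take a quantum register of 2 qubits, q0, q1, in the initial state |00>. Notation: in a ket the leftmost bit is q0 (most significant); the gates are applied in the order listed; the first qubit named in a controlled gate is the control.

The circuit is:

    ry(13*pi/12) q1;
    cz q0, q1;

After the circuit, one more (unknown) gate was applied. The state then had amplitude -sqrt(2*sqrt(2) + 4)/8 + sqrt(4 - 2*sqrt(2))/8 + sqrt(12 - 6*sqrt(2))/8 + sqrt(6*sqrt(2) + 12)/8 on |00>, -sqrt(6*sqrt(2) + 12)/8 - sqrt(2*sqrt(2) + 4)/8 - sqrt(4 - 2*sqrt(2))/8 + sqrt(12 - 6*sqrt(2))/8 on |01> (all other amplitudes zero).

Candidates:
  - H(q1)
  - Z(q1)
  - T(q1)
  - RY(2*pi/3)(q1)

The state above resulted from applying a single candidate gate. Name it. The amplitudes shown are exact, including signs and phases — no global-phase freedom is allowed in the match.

It was H(q1) that produced the state shown.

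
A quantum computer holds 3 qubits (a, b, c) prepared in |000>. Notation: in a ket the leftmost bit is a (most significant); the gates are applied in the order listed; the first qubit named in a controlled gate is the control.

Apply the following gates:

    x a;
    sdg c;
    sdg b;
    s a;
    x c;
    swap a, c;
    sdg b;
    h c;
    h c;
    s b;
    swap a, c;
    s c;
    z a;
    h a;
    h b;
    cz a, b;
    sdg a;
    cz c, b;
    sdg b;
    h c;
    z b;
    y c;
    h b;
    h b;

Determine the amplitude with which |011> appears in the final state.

The final state's coefficient on |011> equals sqrt(2)/4. Key observation: steps 6-11 multiply out to the identity, so the circuit reduces to the remaining gates.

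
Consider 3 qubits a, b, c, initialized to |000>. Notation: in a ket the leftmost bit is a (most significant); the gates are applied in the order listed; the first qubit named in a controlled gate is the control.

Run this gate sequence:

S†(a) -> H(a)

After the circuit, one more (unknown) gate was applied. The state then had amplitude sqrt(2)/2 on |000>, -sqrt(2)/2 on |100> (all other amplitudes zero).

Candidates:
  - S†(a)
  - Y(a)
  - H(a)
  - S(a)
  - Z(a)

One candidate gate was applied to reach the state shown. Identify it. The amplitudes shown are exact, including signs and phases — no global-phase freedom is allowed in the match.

The applied gate was Z(a).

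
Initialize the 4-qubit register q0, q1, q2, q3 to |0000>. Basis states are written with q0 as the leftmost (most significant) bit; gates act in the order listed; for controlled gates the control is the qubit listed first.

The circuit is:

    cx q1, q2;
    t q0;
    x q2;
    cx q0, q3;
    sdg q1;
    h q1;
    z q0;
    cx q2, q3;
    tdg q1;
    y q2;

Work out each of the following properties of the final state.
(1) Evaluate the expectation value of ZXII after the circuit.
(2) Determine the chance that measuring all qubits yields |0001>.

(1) The observable ZXII averages to sqrt(2)/2.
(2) A full measurement returns |0001> with probability 1/2.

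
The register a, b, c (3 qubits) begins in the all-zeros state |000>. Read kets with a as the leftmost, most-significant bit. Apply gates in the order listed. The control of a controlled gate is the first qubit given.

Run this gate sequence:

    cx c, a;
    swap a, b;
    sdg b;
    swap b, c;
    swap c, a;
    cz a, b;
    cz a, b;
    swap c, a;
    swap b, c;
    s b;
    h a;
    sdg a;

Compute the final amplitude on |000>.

The final state's coefficient on |000> equals sqrt(2)/2. Key observation: steps 3-10 multiply out to the identity, so the circuit reduces to the remaining gates.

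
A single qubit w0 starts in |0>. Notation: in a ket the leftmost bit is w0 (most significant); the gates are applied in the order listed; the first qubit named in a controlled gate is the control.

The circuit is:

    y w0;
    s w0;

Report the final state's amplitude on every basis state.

The resulting statevector has amplitude 0 on |0>, -1 on |1>.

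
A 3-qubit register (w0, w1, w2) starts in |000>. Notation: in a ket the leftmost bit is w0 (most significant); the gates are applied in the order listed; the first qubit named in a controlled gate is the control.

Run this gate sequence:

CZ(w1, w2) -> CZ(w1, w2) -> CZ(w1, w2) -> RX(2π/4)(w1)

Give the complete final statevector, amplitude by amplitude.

After the circuit, the state carries amplitude sqrt(2)/2 on |000>, -sqrt(2)*I/2 on |010>, and 0 on every other basis state. Key observation: gates 1-2 undo each other exactly, leaving only the rest of the circuit to track.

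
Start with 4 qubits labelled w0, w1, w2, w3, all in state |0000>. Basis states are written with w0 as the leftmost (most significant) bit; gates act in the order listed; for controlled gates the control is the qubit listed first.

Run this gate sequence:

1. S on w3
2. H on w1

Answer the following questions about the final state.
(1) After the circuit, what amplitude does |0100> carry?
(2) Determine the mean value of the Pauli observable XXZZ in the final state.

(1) The final state's coefficient on |0100> equals sqrt(2)/2.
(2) The expectation value of XXZZ is 0.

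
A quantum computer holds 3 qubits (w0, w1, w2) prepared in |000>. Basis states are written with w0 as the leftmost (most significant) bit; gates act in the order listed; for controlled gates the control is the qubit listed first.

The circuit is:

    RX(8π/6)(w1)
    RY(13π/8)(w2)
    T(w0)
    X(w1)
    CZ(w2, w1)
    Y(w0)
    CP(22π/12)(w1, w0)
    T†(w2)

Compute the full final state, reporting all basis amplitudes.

The final amplitudes are 0 on |000>, 0 on |001>, 0 on |010>, 0 on |011>, -sqrt(3)*cos(3*pi/16)/2 on |100>, -sqrt(3)*exp(3*I*pi/4)*sin(3*pi/16)/2 on |101>, exp(I*pi/3)*cos(3*pi/16)/2 on |110>, exp(I*pi/12)*sin(3*pi/16)/2 on |111>.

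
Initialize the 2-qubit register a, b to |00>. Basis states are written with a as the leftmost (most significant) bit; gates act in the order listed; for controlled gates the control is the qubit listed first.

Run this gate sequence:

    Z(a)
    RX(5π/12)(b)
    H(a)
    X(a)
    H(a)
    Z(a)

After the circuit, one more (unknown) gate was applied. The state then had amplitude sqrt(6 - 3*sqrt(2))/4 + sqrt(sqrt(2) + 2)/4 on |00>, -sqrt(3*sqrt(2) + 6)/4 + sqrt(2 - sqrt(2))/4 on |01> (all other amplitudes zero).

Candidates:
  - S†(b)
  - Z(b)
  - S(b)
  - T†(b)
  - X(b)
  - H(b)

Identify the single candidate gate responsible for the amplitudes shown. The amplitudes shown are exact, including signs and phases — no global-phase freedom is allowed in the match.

The applied gate was S†(b). Key observation: gates 3-6 undo each other exactly, leaving only the rest of the circuit to track.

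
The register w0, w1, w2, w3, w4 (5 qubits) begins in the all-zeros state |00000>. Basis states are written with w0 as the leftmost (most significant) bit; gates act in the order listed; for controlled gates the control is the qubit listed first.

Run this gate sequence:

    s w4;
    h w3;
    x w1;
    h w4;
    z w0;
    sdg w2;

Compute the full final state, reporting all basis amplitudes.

After the circuit, the state carries amplitude 1/2 on |01000>, 1/2 on |01001>, 1/2 on |01010>, 1/2 on |01011>, and 0 on every other basis state.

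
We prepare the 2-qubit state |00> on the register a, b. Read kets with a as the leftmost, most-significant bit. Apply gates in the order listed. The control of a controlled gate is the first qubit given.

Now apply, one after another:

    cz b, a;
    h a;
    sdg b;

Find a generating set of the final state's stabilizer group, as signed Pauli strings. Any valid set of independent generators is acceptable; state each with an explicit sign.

The final state is stabilized by the group generated by +XI, +IZ; other independent generating sets are equally valid.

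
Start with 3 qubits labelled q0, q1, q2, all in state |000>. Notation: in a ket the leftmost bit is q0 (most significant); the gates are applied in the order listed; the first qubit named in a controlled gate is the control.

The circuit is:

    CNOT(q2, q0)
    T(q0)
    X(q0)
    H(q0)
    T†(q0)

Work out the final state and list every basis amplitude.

The resulting statevector has amplitude sqrt(2)/2 on |000>, sqrt(2)*exp(3*I*pi/4)/2 on |100>, and 0 on every other basis state.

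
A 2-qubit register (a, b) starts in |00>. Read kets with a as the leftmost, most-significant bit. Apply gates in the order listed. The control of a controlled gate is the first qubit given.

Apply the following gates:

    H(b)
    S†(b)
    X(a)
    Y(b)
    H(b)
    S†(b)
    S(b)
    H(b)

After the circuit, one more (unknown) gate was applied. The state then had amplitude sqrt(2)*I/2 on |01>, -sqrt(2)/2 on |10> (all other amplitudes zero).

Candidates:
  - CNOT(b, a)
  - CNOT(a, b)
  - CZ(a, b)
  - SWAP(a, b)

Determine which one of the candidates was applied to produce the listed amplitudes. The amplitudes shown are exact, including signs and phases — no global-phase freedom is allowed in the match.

The unique candidate consistent with the amplitudes is CNOT(b, a). Key observation: the block from step 5 through step 8 cancels to the identity and can be dropped.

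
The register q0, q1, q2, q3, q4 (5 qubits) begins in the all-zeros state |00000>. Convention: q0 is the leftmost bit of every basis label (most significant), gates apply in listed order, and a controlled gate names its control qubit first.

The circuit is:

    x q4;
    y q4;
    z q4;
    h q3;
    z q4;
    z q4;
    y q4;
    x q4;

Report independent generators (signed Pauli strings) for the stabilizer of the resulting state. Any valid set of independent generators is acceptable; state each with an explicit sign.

One valid set of independent stabilizer generators is +IIIXI, +ZIIII, +IZIII, +IIZII, +IIIIZ (any independent generating set of the same group is equally correct).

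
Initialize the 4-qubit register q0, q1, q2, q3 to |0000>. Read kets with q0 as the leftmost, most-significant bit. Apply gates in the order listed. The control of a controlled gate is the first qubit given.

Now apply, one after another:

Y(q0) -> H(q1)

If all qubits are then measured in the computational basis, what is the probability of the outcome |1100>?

A full measurement returns |1100> with probability 1/2.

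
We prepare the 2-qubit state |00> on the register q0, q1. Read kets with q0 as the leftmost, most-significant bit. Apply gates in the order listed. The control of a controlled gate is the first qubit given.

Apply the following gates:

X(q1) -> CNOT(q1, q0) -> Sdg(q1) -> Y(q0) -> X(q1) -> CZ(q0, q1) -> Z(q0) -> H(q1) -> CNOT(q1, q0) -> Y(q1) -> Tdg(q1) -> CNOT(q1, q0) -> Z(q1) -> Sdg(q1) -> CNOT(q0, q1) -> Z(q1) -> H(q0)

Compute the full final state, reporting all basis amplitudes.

The resulting statevector has amplitude -exp(3*I*pi/4)/2 on |00>, -I/2 on |01>, exp(3*I*pi/4)/2 on |10>, I/2 on |11>.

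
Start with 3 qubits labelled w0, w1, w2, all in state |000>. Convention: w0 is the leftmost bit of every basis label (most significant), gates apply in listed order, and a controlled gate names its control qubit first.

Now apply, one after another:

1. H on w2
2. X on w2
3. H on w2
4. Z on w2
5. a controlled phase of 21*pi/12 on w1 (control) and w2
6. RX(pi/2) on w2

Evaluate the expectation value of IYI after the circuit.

The expectation value of IYI is 0. Key observation: gates 1-4 undo each other exactly, leaving only the rest of the circuit to track.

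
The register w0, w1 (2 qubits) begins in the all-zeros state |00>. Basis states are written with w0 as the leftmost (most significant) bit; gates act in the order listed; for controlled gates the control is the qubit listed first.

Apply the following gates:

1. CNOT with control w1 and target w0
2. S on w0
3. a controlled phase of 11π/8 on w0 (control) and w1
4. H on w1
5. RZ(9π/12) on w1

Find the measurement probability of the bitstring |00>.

The probability of measuring |00> is 1/2.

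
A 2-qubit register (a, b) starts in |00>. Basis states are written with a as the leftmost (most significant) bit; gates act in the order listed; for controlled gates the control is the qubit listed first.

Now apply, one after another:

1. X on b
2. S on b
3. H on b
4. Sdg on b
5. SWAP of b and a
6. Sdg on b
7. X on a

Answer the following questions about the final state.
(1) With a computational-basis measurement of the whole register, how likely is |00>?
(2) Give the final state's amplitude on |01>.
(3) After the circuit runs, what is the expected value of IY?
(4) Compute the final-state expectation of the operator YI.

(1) A full measurement returns |00> with probability 1/2.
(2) The amplitude on |01> is 0.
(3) The observable IY averages to 0.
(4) The observable YI averages to -1.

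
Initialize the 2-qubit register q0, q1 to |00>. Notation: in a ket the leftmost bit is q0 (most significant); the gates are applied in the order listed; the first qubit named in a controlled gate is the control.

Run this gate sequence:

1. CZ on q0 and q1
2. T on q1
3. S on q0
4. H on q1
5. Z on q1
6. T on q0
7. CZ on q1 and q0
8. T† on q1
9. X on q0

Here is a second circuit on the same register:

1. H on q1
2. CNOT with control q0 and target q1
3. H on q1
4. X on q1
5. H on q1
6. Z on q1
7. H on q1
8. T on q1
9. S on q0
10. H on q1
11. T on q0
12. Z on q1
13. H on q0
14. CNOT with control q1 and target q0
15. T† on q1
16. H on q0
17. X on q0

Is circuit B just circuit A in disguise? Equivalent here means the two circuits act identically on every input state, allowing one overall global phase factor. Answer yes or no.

Yes — the two circuits implement the same unitary up to a global phase.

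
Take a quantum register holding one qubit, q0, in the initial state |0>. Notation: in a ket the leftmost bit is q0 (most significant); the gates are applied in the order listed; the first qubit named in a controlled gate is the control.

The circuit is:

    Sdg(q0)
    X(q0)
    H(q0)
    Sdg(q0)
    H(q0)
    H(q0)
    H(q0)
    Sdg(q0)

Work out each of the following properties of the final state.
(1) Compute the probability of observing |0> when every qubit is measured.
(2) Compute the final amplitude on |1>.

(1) The probability of measuring |0> is 1/2. Key observation: steps 6-7 multiply out to the identity, so the circuit reduces to the remaining gates.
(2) The amplitude on |1> is -1/2 - I/2.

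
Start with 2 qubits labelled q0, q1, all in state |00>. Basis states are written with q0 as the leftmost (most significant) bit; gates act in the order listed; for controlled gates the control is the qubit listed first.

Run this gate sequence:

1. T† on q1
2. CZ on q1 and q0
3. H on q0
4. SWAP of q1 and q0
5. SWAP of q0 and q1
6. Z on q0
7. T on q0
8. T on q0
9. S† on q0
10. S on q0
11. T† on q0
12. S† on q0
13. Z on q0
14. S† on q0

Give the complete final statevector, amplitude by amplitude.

The resulting statevector has amplitude sqrt(2)/2 on |00>, 0 on |01>, -sqrt(2)*exp(I*pi/4)/2 on |10>, 0 on |11>.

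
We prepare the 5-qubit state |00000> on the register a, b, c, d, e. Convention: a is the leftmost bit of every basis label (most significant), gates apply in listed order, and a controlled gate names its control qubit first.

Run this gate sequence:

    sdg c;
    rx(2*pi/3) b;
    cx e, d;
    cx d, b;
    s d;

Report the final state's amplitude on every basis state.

After the circuit, the state carries amplitude 1/2 on |00000>, -sqrt(3)*I/2 on |01000>, and 0 on every other basis state.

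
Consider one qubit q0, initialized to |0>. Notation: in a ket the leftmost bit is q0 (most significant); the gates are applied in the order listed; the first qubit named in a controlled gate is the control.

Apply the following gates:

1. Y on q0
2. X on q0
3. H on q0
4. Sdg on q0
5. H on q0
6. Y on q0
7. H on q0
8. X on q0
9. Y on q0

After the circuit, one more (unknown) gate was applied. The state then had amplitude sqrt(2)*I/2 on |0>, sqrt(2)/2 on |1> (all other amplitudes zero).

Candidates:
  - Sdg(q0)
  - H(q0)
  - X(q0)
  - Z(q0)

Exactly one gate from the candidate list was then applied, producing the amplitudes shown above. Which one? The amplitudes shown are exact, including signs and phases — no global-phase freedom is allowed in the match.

The applied gate was X(q0).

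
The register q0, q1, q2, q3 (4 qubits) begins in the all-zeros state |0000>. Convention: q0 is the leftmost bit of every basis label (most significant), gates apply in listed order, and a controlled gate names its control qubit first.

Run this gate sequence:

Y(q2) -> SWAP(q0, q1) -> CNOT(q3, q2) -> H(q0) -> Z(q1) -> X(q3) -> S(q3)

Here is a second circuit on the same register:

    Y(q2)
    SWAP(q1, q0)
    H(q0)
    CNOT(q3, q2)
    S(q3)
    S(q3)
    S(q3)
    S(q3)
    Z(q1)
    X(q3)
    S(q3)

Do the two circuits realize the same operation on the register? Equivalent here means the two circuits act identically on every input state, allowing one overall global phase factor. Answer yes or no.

Yes: on every input state the two circuits agree up to one overall phase factor.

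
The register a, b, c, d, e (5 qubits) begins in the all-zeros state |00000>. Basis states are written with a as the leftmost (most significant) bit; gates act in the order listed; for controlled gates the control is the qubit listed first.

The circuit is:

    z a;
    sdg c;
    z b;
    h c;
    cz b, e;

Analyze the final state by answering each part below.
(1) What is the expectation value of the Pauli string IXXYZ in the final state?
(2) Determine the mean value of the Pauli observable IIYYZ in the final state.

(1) The expectation value of IXXYZ is 0.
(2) The expectation value of IIYYZ is 0.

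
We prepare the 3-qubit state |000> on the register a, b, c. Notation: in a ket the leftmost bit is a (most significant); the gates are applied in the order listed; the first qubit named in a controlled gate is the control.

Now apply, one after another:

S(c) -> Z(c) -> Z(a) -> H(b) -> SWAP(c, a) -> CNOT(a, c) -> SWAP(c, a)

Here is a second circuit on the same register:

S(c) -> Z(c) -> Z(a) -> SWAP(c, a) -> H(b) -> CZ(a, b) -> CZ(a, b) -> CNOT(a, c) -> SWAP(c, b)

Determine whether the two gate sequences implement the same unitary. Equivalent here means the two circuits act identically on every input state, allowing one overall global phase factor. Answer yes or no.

No, they are not equivalent — no single phase factor reconciles the two unitaries.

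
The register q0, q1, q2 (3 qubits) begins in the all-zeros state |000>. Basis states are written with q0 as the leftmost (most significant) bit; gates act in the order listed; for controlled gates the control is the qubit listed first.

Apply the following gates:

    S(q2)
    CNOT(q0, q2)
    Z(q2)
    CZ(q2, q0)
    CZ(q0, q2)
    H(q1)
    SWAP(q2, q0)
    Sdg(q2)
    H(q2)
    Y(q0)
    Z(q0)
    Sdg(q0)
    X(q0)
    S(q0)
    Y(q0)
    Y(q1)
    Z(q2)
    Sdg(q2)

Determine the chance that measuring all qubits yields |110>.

Outcome |110> occurs with probability 1/4.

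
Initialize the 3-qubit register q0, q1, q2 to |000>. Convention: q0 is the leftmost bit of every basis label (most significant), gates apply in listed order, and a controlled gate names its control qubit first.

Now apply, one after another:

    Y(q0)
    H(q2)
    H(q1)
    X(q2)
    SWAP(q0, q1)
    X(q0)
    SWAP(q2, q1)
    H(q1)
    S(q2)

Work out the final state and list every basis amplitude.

The resulting statevector has amplitude -sqrt(2)/2 on |001>, -sqrt(2)/2 on |101>, and 0 on every other basis state.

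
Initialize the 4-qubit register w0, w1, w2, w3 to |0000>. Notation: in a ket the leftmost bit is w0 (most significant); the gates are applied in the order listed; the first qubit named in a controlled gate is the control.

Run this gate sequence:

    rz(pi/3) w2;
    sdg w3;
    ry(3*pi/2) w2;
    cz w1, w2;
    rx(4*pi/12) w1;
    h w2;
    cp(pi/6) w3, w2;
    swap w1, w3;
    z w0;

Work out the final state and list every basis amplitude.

The resulting statevector has amplitude sqrt(3)*exp(5*I*pi/6)/2 on |0010>, exp(I*pi/3)/2 on |0011>, and 0 on every other basis state.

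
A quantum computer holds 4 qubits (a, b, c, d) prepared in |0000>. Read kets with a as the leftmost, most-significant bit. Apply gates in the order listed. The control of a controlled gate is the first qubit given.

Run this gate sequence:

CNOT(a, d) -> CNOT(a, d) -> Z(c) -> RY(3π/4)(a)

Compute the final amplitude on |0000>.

|0000> carries amplitude sqrt(2 - sqrt(2))/2 in the final state. Key observation: gates 1-2 undo each other exactly, leaving only the rest of the circuit to track.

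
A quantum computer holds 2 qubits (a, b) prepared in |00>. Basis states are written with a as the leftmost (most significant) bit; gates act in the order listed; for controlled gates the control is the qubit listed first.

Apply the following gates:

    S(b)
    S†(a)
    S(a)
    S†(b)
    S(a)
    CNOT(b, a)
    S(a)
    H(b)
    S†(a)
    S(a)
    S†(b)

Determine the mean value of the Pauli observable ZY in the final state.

In the final state, ZY has expectation -1.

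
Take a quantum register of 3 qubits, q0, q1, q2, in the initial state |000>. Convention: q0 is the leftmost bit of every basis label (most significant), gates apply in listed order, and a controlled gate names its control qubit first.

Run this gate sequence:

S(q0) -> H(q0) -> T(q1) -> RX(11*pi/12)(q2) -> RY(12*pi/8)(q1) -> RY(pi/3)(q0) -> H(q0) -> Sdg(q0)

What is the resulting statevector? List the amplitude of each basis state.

After the circuit, the state carries amplitude -sqrt(6*sqrt(2) + 12)/16 + 3*sqrt(4 - 2*sqrt(2))/16 on |000>, I*sqrt(12 - 6*sqrt(2))/16 + 3*I*sqrt(2*sqrt(2) + 4)/16 on |001>, -3*sqrt(4 - 2*sqrt(2))/16 + sqrt(6*sqrt(2) + 12)/16 on |010>, -3*I*sqrt(2*sqrt(2) + 4)/16 - I*sqrt(12 - 6*sqrt(2))/16 on |011>, -I*sqrt(2*sqrt(2) + 4)/16 + I*sqrt(12 - 6*sqrt(2))/16 on |100>, -sqrt(6*sqrt(2) + 12)/16 - sqrt(4 - 2*sqrt(2))/16 on |101>, -I*sqrt(12 - 6*sqrt(2))/16 + I*sqrt(2*sqrt(2) + 4)/16 on |110>, sqrt(4 - 2*sqrt(2))/16 + sqrt(6*sqrt(2) + 12)/16 on |111>.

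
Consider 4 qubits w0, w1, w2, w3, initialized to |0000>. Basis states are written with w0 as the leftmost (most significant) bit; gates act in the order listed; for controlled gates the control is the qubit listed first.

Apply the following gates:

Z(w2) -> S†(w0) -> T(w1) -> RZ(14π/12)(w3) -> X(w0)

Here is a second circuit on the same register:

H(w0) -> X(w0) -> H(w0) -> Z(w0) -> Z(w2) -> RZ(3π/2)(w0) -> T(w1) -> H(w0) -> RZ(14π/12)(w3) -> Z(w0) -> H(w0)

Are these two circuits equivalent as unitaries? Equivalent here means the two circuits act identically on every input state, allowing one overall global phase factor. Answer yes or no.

Yes, they are equivalent — the unitaries differ by at most a global phase.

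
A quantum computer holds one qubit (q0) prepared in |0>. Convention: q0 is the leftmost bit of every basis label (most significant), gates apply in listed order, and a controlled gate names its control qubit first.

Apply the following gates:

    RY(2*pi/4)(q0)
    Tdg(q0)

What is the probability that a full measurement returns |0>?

The probability of measuring |0> is 1/2.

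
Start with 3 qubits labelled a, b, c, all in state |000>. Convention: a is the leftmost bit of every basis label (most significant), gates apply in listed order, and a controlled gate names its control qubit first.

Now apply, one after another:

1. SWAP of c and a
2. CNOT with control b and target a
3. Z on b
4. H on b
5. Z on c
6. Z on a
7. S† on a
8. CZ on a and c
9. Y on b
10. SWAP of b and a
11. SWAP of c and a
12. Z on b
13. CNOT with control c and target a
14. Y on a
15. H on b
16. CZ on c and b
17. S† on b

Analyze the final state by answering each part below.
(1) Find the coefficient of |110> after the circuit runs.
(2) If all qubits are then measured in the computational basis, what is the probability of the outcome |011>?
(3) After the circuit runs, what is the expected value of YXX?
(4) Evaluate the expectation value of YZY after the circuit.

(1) |110> carries amplitude -I/2 in the final state.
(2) Outcome |011> occurs with probability 1/4.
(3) The expectation value of YXX is -1.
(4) In the final state, YZY has expectation 1.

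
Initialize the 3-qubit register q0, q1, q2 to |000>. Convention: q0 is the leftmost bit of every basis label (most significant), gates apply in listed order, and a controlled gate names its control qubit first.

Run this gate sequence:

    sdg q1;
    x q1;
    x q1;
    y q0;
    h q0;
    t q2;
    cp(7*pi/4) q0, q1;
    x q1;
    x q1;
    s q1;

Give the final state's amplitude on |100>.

|100> carries amplitude -sqrt(2)*I/2 in the final state.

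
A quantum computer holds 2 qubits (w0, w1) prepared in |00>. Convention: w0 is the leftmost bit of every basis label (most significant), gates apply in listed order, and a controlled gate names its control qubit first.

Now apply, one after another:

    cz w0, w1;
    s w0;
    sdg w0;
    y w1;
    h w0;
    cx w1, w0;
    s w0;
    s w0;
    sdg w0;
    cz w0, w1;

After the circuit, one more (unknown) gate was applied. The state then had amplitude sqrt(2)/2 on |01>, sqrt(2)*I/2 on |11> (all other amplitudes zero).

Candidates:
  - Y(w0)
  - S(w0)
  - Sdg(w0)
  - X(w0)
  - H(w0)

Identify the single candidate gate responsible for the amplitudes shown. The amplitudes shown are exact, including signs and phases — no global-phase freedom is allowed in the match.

It was X(w0) that produced the state shown.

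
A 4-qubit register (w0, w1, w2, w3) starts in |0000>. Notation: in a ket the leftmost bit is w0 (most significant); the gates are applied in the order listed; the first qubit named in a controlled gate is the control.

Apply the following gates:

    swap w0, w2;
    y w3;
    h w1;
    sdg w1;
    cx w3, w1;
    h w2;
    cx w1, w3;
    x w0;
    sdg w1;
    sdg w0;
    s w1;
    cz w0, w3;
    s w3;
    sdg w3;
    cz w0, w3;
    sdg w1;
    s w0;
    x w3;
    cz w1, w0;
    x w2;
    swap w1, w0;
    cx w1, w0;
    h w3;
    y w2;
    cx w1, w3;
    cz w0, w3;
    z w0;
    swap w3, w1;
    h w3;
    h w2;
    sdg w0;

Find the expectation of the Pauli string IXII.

In the final state, IXII has expectation -1. Key observation: gates 10-17 undo each other exactly, leaving only the rest of the circuit to track.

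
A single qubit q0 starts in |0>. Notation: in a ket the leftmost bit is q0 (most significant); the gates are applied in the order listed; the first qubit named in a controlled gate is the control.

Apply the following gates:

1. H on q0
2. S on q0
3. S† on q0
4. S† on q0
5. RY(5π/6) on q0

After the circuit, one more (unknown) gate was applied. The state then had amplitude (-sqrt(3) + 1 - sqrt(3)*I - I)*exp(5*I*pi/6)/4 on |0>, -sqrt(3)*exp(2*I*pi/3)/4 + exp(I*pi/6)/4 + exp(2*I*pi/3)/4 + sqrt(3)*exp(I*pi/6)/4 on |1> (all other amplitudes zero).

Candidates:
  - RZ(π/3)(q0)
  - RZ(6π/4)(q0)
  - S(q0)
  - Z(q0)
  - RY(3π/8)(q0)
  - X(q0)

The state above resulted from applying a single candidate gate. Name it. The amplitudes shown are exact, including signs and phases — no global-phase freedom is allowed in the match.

The applied gate was RZ(π/3)(q0). Key observation: the block from step 2 through step 3 cancels to the identity and can be dropped.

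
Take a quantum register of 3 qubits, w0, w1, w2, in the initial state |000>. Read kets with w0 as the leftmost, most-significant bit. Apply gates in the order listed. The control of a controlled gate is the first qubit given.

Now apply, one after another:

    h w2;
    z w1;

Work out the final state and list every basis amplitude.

The final amplitudes are sqrt(2)/2 on |000>, sqrt(2)/2 on |001>, and 0 on every other basis state.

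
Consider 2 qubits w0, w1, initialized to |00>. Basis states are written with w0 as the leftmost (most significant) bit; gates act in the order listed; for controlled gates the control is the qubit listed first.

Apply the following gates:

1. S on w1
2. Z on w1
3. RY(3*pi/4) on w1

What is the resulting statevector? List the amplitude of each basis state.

The resulting statevector has amplitude sqrt(2 - sqrt(2))/2 on |00>, sqrt(sqrt(2) + 2)/2 on |01>, 0 on |10>, 0 on |11>.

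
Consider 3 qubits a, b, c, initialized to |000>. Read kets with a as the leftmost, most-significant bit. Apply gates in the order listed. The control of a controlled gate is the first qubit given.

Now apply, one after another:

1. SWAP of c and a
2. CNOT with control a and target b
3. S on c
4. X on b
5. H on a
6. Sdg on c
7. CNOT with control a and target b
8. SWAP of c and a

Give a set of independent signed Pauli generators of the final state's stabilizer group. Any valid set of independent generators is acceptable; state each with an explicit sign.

The final state is stabilized by the group generated by +IXX, +ZII, -IZZ; other independent generating sets are equally valid.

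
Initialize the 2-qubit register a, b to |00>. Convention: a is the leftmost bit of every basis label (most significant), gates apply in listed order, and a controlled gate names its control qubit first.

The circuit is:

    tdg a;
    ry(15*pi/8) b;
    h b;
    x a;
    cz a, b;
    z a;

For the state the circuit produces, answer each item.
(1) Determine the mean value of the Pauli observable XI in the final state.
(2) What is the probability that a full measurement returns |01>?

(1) In the final state, XI has expectation 0.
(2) Outcome |01> occurs with probability 0.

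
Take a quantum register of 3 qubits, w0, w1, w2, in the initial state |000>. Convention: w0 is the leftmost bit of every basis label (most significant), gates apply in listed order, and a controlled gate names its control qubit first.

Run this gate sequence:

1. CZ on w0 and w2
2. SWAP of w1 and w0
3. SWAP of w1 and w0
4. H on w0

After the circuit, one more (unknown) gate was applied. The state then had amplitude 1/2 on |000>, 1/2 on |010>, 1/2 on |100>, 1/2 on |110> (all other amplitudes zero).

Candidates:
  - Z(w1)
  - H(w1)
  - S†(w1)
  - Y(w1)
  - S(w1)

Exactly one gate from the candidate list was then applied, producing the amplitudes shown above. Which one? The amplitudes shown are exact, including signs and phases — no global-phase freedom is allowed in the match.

The unique candidate consistent with the amplitudes is H(w1). Key observation: steps 2-3 multiply out to the identity, so the circuit reduces to the remaining gates.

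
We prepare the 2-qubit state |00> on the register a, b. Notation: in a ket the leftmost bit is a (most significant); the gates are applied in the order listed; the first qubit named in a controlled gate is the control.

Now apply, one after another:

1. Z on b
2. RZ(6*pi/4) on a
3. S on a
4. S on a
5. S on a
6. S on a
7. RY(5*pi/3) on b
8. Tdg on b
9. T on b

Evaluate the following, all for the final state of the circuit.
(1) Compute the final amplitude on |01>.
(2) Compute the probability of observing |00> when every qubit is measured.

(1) The final state's coefficient on |01> equals -exp(I*pi/4)/2.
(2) Outcome |00> occurs with probability 3/4.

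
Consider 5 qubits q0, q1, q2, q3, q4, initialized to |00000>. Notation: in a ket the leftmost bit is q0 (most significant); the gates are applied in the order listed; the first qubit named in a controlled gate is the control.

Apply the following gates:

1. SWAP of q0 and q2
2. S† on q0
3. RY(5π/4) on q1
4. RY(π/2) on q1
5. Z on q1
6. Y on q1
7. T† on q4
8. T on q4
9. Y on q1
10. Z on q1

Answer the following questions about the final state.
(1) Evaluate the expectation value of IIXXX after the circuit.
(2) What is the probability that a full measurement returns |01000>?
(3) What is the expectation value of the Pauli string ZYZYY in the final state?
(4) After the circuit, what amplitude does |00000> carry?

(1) The observable IIXXX averages to 0.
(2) A full measurement returns |01000> with probability 1/2 - sqrt(2)/4.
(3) The expectation value of ZYZYY is 0.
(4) |00000> carries amplitude sqrt(2)*(-sqrt(sqrt(2) + 2) - sqrt(2 - sqrt(2)))/4 in the final state.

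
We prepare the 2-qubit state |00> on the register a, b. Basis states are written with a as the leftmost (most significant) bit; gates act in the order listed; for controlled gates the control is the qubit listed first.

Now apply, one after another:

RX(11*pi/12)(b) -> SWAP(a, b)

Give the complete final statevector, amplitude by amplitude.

After the circuit, the state carries amplitude -sqrt(6 - 3*sqrt(2))/4 + sqrt(sqrt(2) + 2)/4 on |00>, 0 on |01>, -I*sqrt(3*sqrt(2) + 6)/4 - I*sqrt(2 - sqrt(2))/4 on |10>, 0 on |11>.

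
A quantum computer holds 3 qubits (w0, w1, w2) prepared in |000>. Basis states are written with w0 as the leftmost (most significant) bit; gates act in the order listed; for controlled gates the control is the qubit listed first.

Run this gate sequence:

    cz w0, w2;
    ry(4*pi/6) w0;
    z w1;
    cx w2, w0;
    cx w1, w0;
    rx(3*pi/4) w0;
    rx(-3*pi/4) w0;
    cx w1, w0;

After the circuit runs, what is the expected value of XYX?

The expectation value of XYX is 0. Key observation: gates 5-8 undo each other exactly, leaving only the rest of the circuit to track.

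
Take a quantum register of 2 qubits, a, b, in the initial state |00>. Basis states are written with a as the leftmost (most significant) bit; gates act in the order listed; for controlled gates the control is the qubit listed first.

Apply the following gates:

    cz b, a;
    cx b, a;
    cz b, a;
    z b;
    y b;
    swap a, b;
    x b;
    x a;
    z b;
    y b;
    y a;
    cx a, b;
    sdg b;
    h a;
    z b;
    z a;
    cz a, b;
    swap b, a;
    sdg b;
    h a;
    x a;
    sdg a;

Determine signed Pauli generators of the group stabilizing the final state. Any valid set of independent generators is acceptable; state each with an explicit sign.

The final state is stabilized by the group generated by +YI, +IY; other independent generating sets are equally valid.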